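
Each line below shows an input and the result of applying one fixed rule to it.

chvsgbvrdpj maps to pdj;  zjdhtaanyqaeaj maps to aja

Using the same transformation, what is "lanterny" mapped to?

eyn

In each case the input is transformed by: swap each adjacent pair of characters (1↔2, 3↔4, ...), then keep only the last 3 characters.
On "lanterny": the first step gives "altnreyn", and the second then gives "eyn".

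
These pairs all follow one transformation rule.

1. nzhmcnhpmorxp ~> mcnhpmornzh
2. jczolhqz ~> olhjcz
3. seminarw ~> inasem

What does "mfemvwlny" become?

mvwlmfe

What's happening: delete the last 2 characters, then move the first 3 characters to the end (rotate left by 3).
Starting from "mfemvwlny": after the first operation, "mfemvwl"; after the second, "mvwlmfe".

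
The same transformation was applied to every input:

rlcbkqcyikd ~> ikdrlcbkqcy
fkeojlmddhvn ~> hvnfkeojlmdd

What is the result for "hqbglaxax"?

The pattern: move the last 3 characters to the front (rotate right by 3).
"hqbglaxax" → "xaxhqbgla".

xaxhqbgla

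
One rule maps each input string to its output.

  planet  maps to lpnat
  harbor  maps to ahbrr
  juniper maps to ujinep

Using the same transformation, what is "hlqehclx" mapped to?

lheqchx

The transformation: swap each adjacent pair of characters (1↔2, 3↔4, ...), then delete the last character.
For "hlqehclx", step one produces "lheqchxl"; step two turns that into "lheqchx".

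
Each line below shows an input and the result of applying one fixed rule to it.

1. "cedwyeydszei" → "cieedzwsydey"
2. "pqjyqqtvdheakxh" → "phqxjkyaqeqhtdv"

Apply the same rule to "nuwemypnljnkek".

The transformation: take characters alternately from the front and the back (1st, last, 2nd, 2nd-last, ...).
Applying that to "nuwemypnljnkek" gives "nkuewkenmjylpn".

nkuewkenmjylpn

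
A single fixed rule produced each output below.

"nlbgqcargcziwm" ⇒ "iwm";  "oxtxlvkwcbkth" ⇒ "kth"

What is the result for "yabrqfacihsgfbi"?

fbi

Looking at the pairs, the operation is to keep only the last 3 characters.
Applying that to "yabrqfacihsgfbi" gives "fbi".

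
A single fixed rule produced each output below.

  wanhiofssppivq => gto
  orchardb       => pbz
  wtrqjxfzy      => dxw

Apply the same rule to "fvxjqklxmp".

Rule — shift every letter 2 places backward in the alphabet (wrapping around), then keep only the last 3 characters.
"fvxjqklxmp" → "dtvhoijvkn" → "vkn".

vkn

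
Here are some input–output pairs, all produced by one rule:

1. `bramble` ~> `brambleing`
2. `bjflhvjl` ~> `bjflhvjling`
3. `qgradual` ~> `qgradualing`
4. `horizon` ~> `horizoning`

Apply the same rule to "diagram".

Each output is the input with this applied: append "ing".
So "diagram" becomes "diagraming".

diagraming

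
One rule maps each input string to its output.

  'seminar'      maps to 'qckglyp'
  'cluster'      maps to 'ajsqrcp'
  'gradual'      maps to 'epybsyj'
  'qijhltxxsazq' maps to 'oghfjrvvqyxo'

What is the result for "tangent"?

ryleclr

Rule — shift every letter 2 places backward in the alphabet (wrapping around).
For "tangent" the result is "ryleclr".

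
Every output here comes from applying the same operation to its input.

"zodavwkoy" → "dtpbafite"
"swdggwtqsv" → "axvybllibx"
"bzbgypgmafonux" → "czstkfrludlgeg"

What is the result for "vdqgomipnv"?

asunrtlvia

The transformation: shift every letter 5 places forward in the alphabet (wrapping around), then reverse the string.
"vdqgomipnv" → "aivltrnusa" → "asunrtlvia".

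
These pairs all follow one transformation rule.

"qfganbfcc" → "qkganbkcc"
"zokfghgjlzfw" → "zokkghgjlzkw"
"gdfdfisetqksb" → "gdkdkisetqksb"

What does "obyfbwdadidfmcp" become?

What's happening: replace every "f" with "k".
Doing the same to "obyfbwdadidfmcp": "obykbwdadidkmcp".

obykbwdadidkmcp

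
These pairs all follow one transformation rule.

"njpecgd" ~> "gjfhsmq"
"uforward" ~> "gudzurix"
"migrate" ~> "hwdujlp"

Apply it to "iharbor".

Each output is the input with this applied: shift every letter 3 places forward in the alphabet (wrapping around), then reverse the string.
Working it through for "iharbor": intermediate "lkdueru", final "ureudkl".

ureudkl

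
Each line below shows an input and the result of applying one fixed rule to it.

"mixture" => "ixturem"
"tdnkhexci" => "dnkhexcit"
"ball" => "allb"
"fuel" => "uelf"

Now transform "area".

reaa

In each case the input is transformed by: move the first character to the end.
For "area" the result is "reaa".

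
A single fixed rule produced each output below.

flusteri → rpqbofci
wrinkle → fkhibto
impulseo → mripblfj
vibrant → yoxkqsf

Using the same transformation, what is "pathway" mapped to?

qetxvmx

The transformation: shift every letter 3 places backward in the alphabet (wrapping around), then move the first 2 characters to the end (rotate left by 2).
Doing the same to "pathway": "qetxvmx".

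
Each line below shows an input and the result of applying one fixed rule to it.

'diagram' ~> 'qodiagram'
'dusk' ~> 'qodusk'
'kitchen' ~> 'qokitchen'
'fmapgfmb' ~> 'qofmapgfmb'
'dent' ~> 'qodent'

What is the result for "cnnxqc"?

The pattern: prepend "qo".
On "cnnxqc" that produces "qocnnxqc".

qocnnxqc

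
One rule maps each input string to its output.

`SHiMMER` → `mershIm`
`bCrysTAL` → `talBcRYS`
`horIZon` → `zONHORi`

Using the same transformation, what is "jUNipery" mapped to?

ERYJunIP

Rule — move the last 3 characters to the front (rotate right by 3), then flip the case of every letter.
On "jUNipery" that produces "ERYJunIP".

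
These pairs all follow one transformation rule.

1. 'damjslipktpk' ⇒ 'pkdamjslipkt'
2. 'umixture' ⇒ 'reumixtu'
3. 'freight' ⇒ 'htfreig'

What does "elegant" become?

Looking at the pairs, the operation is to move the last 2 characters to the front (rotate right by 2).
Applying that to "elegant" gives "ntelega".

ntelega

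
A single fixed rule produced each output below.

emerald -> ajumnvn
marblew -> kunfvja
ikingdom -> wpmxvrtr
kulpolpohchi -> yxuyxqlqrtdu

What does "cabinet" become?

rwncljk

Looking at the pairs, the operation is to shift every letter 9 places forward in the alphabet (wrapping around), then move the first 3 characters to the end (rotate left by 3).
On "cabinet" that produces "rwncljk".
(Check on "ikingdom": → "rtrwpmxv" → "wpmxvrtr" ✓)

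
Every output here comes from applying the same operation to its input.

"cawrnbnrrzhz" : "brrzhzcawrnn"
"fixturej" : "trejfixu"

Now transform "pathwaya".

hayapatw

The rule is to swap the front and back halves of the string, then swap the first and last characters.
Applying both steps to "pathwaya": "wayapath", then "hayapatw".
(Check on "cawrnbnrrzhz": → "nrrzhzcawrnb" → "brrzhzcawrnn" ✓)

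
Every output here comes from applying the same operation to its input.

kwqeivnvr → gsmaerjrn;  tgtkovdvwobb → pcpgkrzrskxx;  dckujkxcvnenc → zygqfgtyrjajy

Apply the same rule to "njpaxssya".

jflwtoouw

Rule — shift every letter 4 places backward in the alphabet (wrapping around).
For "njpaxssya" the result is "jflwtoouw".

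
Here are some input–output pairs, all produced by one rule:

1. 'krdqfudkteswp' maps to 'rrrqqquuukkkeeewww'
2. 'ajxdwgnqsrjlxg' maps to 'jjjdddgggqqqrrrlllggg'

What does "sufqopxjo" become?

uuuqqqpppjjj

What's happening: keep every other character starting from the second (positions 2nd, 4th, 6th, ...), then repeat every character 3 times.
For "sufqopxjo" the result is "uuuqqqpppjjj".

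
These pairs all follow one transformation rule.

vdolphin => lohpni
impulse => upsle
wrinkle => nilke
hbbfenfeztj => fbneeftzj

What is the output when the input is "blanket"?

naekt

Each output is the input with this applied: delete the first 2 characters, then swap each adjacent pair of characters (1↔2, 3↔4, ...).
On "blanket": the first step gives "anket", and the second then gives "naekt".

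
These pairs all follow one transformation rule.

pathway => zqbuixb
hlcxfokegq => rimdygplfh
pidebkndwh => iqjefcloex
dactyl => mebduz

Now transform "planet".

In each case the input is transformed by: move the last character to the front, then shift every letter 1 place forward in the alphabet (wrapping around).
For "planet", step one produces "tplane"; step two turns that into "uqmbof".

uqmbof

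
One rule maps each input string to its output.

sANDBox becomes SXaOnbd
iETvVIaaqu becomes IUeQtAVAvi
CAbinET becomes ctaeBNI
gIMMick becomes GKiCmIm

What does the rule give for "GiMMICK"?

The rule is to flip the case of every letter, then take characters alternately from the front and the back (1st, last, 2nd, 2nd-last, ...).
"GiMMICK" → "gImmick" → "gkIcmim".

gkIcmim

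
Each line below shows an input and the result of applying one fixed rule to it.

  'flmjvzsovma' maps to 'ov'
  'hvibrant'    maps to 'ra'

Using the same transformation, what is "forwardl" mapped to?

What's happening: delete the last 2 characters, then keep only the last 2 characters.
Applying both steps to "forwardl": "forwar", then "ar".

ar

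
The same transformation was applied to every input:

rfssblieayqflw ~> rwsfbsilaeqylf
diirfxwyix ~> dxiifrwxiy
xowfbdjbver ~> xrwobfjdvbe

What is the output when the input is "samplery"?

Looking at the pairs, the operation is to move the last character to the front, then swap each adjacent pair of characters (1↔2, 3↔4, ...).
So "samplery" becomes "symalpre".

symalpre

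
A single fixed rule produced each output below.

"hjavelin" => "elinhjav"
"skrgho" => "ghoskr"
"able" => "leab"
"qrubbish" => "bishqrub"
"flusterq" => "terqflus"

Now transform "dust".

Each output is the input with this applied: swap the front and back halves of the string.
Doing the same to "dust": "stdu".

stdu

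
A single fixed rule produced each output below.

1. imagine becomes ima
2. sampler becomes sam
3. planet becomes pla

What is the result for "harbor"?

har

What's happening: keep only the first 3 characters.
For "harbor" the result is "har".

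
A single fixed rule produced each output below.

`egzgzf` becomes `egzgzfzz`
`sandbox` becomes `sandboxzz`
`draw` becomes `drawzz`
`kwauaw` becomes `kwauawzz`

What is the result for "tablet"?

Looking at the pairs, the operation is to append "zz".
For "tablet" the result is "tabletzz".

tabletzz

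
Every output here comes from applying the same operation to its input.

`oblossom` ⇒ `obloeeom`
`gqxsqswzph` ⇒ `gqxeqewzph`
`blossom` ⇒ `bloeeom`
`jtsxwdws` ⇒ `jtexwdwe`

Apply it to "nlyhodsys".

The pattern: replace every "s" with "e".
On "nlyhodsys" that produces "nlyhodeye".

nlyhodeye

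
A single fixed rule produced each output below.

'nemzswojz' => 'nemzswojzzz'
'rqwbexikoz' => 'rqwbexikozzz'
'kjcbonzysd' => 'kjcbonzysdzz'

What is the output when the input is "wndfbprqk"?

Rule — append "zz".
"wndfbprqk" → "wndfbprqkzz".

wndfbprqkzz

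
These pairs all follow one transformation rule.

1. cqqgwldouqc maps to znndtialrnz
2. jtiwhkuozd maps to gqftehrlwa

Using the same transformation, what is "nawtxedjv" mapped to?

kxtqubags

Rule — shift every letter 3 places backward in the alphabet (wrapping around).
Doing the same to "nawtxedjv": "kxtqubags".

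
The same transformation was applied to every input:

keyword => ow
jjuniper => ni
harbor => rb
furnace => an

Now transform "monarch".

ra

The pattern: take characters alternately from the front and the back (1st, last, 2nd, 2nd-last, ...), then keep only the last 2 characters.
Working it through for "monarch": intermediate "mhocnra", final "ra".
(Check on "jjuniper": → "jrjeupni" → "ni" ✓)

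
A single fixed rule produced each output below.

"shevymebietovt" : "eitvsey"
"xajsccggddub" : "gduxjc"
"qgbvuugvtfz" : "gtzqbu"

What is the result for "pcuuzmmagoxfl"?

Each output is the input with this applied: keep every other character starting from the first (positions 1st, 3rd, 5th, ...), then move the first 3 characters to the end (rotate left by 3).
Starting from "pcuuzmmagoxfl": after the first operation, "puzmgxl"; after the second, "mgxlpuz".

mgxlpuz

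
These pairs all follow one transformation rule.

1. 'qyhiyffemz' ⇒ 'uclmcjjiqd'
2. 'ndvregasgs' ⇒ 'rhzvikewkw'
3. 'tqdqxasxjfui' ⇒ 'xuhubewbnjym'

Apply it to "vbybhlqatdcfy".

zfcflpuexhgjc

Looking at the pairs, the operation is to shift every letter 4 places forward in the alphabet (wrapping around).
For "vbybhlqatdcfy" the result is "zfcflpuexhgjc".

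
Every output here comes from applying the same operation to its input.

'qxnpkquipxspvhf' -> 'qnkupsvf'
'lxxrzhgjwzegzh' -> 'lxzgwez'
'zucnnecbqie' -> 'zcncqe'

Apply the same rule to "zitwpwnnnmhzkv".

ztpnnhk

In each case the input is transformed by: keep every other character starting from the first (positions 1st, 3rd, 5th, ...).
So "zitwpwnnnmhzkv" becomes "ztpnnhk".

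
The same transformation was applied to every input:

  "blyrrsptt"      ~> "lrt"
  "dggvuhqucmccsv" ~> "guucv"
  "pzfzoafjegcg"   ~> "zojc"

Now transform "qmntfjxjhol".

The rule is to keep one character in every 3, starting at position 2 (positions 2nd, 5th, 8th, ...).
Applying that to "qmntfjxjhol" gives "mfjl".

mfjl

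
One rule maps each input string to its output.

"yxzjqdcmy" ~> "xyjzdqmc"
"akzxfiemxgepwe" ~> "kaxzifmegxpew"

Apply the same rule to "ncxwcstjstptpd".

cnwxscjttstpp

The transformation: delete the last character, then swap each adjacent pair of characters (1↔2, 3↔4, ...).
On "ncxwcstjstptpd": the first step gives "ncxwcstjstptp", and the second then gives "cnwxscjttstpp".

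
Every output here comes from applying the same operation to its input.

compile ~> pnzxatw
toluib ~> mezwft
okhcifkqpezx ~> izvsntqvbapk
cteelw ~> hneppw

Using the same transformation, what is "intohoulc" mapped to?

Looking at the pairs, the operation is to shift every letter 11 places forward in the alphabet (wrapping around), then move the last character to the front.
Applying both steps to "intohoulc": "tyezszfwn", then "ntyezszfw".

ntyezszfw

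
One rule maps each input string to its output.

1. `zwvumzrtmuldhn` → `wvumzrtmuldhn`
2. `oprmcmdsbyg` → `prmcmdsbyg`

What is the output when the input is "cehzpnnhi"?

The rule is to delete the first character.
For "cehzpnnhi" the result is "ehzpnnhi".

ehzpnnhi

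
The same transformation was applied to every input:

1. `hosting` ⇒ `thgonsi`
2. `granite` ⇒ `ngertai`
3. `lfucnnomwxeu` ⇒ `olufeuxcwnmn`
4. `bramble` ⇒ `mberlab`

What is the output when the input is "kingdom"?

gkmiond

What's happening: take characters alternately from the front and the back (1st, last, 2nd, 2nd-last, ...), then move the last character to the front.
On "kingdom": the first step gives "kmiondg", and the second then gives "gkmiond".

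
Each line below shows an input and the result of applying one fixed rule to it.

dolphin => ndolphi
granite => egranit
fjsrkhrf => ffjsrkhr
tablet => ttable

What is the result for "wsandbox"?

xwsandbo

The transformation: move the last character to the front.
For "wsandbox" the result is "xwsandbo".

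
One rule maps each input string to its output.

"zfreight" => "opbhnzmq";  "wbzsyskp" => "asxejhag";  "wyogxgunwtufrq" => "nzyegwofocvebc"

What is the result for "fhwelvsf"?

Each output is the input with this applied: shift every letter 8 places forward in the alphabet (wrapping around), then move the last 3 characters to the front (rotate right by 3).
Starting from "fhwelvsf": after the first operation, "npemtdan"; after the second, "dannpemt".

dannpemt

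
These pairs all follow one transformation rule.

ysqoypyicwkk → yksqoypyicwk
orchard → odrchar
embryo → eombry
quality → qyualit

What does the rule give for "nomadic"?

Each output is the input with this applied: swap the first and last characters, then move the last character to the front.
"nomadic" → "ncomadi".
(Check on "orchard": → "drcharo" → "odrchar" ✓)

ncomadi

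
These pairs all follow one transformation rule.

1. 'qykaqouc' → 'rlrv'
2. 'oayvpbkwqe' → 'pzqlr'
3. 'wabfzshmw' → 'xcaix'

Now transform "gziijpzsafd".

The rule is to shift every letter 1 place forward in the alphabet (wrapping around), then keep every other character starting from the first (positions 1st, 3rd, 5th, ...).
For "gziijpzsafd", step one produces "hajjkqatbge"; step two turns that into "hjkabe".

hjkabe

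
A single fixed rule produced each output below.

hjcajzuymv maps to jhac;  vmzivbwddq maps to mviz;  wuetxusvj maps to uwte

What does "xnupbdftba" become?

Rule — swap each adjacent pair of characters (1↔2, 3↔4, ...), then keep only the first 4 characters.
Working it through for "xnupbdftba": intermediate "nxpudbtfab", final "nxpu".

nxpu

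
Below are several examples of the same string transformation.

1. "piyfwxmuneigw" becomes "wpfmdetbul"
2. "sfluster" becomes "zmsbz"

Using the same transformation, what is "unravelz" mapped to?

What's happening: delete the last 3 characters, then shift every letter 7 places forward in the alphabet (wrapping around).
Working it through for "unravelz": intermediate "unrav", final "buyhc".

buyhc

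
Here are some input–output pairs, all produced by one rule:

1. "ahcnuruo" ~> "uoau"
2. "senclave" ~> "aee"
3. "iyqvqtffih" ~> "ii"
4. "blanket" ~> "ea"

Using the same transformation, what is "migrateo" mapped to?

Looking at the pairs, the operation is to move the last 3 characters to the front (rotate right by 3), then keep only the vowels.
On "migrateo": the first step gives "teomigra", and the second then gives "eoia".

eoia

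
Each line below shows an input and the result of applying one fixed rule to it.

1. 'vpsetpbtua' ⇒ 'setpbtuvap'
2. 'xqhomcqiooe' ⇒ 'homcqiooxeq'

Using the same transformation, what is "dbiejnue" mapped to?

What's happening: swap the first and last characters, then move the first 2 characters to the end (rotate left by 2).
Applying both steps to "dbiejnue": "ebiejnud", then "iejnudeb".

iejnudeb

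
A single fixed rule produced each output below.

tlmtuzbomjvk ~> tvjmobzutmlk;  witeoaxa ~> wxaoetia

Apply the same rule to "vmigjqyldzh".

vzdlyqjgimh

What's happening: reverse the string, then swap the first and last characters.
For "vmigjqyldzh" the result is "vzdlyqjgimh".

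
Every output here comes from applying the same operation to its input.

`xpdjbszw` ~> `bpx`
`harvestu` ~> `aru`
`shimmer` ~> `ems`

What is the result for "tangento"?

ant

The rule is to sort the characters into alphabetical order, then keep one character in every 3, starting at position 1 (positions 1st, 4th, 7th, ...).
Working it through for "tangento": intermediate "aegnnott", final "ant".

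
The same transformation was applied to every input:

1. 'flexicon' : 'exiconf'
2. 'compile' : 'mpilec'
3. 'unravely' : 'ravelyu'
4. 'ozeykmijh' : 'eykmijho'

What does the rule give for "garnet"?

Each output is the input with this applied: move the first character to the end, then delete the first character.
On "garnet" that produces "rnetg".

rnetg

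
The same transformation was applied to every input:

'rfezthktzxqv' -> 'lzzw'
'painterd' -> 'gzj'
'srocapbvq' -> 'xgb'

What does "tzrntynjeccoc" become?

fzpi

Looking at the pairs, the operation is to shift every letter 6 places forward in the alphabet (wrapping around), then keep one character in every 3, starting at position 2 (positions 2nd, 5th, 8th, ...).
"tzrntynjeccoc" → "zfxtzetpkiiui" → "fzpi".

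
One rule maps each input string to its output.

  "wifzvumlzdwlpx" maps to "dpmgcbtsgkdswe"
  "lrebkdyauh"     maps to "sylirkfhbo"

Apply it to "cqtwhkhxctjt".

jxadoroejaqa

The rule is to shift every letter 7 places forward in the alphabet (wrapping around).
On "cqtwhkhxctjt" that produces "jxadoroejaqa".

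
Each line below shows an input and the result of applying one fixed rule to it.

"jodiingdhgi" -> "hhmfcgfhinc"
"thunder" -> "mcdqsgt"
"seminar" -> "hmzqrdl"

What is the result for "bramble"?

lakdaqz

The transformation: move the first 3 characters to the end (rotate left by 3), then shift every letter 1 place backward in the alphabet (wrapping around).
For "bramble", step one produces "mblebra"; step two turns that into "lakdaqz".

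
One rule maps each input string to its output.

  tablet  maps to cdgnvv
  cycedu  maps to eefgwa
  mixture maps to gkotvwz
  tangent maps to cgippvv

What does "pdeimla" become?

cfgknor

Looking at the pairs, the operation is to sort the characters into alphabetical order, then shift every letter 2 places forward in the alphabet (wrapping around).
Working it through for "pdeimla": intermediate "adeilmp", final "cfgknor".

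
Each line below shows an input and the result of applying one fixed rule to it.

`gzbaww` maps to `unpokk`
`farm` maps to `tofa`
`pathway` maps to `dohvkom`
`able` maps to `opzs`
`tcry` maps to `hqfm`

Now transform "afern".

otsfb

Looking at the pairs, the operation is to shift every letter 12 places backward in the alphabet (wrapping around).
"afern" → "otsfb".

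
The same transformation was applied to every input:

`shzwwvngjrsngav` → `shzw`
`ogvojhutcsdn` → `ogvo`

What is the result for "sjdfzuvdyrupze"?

Rule — keep only the first 4 characters.
So "sjdfzuvdyrupze" becomes "sjdf".

sjdf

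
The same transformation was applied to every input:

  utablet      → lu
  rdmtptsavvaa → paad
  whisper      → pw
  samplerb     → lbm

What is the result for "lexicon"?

The transformation: move the first 3 characters to the end (rotate left by 3), then keep one character in every 3, starting at position 2 (positions 2nd, 5th, 8th, ...).
Starting from "lexicon": after the first operation, "iconlex"; after the second, "cl".

cl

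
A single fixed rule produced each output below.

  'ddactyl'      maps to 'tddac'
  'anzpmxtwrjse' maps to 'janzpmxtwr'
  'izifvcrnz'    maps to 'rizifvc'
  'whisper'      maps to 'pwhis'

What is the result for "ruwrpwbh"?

The pattern: delete the last 2 characters, then move the last character to the front.
On "ruwrpwbh": the first step gives "ruwrpw", and the second then gives "wruwrp".

wruwrp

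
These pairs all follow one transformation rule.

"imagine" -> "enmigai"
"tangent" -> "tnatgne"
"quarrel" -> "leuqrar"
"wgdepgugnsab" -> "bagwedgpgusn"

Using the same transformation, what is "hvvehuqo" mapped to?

oqvhevuh

Each output is the input with this applied: move the last 2 characters to the front (rotate right by 2), then swap each adjacent pair of characters (1↔2, 3↔4, ...).
"hvvehuqo" → "qohvvehu" → "oqvhevuh".
(Check on "tangent": → "nttange" → "tnatgne" ✓)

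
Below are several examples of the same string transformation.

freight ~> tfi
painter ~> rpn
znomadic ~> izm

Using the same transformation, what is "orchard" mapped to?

Looking at the pairs, the operation is to keep one character in every 3, starting at position 1 (positions 1st, 4th, 7th, ...), then move the last character to the front.
Starting from "orchard": after the first operation, "ohd"; after the second, "doh".

doh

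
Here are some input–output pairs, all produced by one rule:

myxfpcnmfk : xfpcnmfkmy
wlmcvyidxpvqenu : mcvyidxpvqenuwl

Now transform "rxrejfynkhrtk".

The pattern: move the first 2 characters to the end (rotate left by 2).
On "rxrejfynkhrtk" that produces "rejfynkhrtkrx".

rejfynkhrtkrx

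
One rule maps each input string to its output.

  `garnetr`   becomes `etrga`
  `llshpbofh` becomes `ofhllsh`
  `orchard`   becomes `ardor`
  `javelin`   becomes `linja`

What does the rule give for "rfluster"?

The pattern: move the last 3 characters to the front (rotate right by 3), then delete the last 2 characters.
Applying both steps to "rfluster": "terrflus", then "terrfl".
(Check on "orchard": → "ardorch" → "ardor" ✓)

terrfl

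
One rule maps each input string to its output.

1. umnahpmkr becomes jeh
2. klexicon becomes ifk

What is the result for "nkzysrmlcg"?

Rule — shift every letter 3 places backward in the alphabet (wrapping around), then keep one character in every 3, starting at position 2 (positions 2nd, 5th, 8th, ...).
For "nkzysrmlcg" the result is "hpi".

hpi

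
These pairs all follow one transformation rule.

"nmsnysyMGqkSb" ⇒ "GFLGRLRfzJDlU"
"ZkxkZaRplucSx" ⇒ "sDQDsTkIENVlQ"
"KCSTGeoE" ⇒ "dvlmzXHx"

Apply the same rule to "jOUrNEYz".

ChnKgxrS

Each output is the input with this applied: shift every letter 7 places backward in the alphabet (wrapping around), then flip the case of every letter.
Applying both steps to "jOUrNEYz": "cHNkGXRs", then "ChnKgxrS".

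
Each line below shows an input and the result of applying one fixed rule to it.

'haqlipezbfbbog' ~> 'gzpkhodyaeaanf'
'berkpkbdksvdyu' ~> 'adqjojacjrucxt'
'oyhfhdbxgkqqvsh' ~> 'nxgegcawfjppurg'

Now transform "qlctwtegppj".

pkbsvsdfooi

In each case the input is transformed by: shift every letter 1 place backward in the alphabet (wrapping around).
On "qlctwtegppj" that produces "pkbsvsdfooi".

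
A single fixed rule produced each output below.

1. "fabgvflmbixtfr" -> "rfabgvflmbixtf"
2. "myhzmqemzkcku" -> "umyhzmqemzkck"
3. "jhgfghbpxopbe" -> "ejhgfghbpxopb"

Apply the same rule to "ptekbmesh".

hptekbmes

Looking at the pairs, the operation is to move the last character to the front.
Doing the same to "ptekbmesh": "hptekbmes".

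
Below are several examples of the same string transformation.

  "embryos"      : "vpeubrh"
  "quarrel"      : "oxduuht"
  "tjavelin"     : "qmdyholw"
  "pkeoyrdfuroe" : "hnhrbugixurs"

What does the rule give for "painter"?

In each case the input is transformed by: swap the first and last characters, then shift every letter 3 places forward in the alphabet (wrapping around).
Applying both steps to "painter": "raintep", then "udlqwhs".

udlqwhs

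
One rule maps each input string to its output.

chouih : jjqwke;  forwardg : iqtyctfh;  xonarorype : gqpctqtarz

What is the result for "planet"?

vncpgr

In each case the input is transformed by: shift every letter 2 places forward in the alphabet (wrapping around), then swap the first and last characters.
"planet" → "rncpgv" → "vncpgr".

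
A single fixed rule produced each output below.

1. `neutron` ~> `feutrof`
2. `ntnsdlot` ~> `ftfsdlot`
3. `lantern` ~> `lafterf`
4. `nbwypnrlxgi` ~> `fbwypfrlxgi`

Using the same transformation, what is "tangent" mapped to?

tafgeft

Rule — replace every "n" with "f".
Doing the same to "tangent": "tafgeft".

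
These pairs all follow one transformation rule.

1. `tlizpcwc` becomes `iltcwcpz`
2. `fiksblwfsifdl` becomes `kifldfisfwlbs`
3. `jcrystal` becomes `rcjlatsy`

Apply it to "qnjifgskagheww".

jnqwwehgaksgfi

In each case the input is transformed by: move the first 3 characters to the end (rotate left by 3), then reverse the string.
For "qnjifgskagheww" the result is "jnqwwehgaksgfi".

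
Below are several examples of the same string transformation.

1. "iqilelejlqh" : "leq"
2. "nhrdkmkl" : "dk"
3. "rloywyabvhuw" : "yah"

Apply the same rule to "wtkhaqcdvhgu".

The transformation: keep one character in every 3, starting at position 1 (positions 1st, 4th, 7th, ...), then delete the first character.
Working it through for "wtkhaqcdvhgu": intermediate "whch", final "hch".
(Check on "iqilelejlqh": → "ileq" → "leq" ✓)

hch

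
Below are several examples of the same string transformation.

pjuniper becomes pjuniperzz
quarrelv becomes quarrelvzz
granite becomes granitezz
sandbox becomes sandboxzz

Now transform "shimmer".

shimmerzz

The pattern: append "zz".
"shimmer" → "shimmerzz".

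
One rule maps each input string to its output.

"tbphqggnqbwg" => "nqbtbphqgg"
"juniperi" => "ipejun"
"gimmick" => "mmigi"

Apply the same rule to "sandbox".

The pattern: delete the last 2 characters, then move the last 3 characters to the front (rotate right by 3).
On "sandbox" that produces "ndbsa".
(Check on "juniperi": → "junipe" → "ipejun" ✓)

ndbsa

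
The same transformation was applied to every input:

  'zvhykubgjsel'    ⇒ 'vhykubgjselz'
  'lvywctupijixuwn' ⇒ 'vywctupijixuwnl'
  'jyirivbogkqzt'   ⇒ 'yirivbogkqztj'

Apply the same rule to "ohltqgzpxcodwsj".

hltqgzpxcodwsjo

In each case the input is transformed by: move the first character to the end.
"ohltqgzpxcodwsj" → "hltqgzpxcodwsjo".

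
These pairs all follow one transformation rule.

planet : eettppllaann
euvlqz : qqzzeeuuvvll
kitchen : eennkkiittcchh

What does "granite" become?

The transformation: move the last 2 characters to the front (rotate right by 2), then double every character.
Applying both steps to "granite": "tegrani", then "tteeggrraannii".

tteeggrraannii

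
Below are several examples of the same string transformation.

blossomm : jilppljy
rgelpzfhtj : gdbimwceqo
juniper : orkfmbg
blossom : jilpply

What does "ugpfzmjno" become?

ldmcwjgkr

Each output is the input with this applied: shift every letter 3 places backward in the alphabet (wrapping around), then swap the first and last characters.
Applying both steps to "ugpfzmjno": "rdmcwjgkl", then "ldmcwjgkr".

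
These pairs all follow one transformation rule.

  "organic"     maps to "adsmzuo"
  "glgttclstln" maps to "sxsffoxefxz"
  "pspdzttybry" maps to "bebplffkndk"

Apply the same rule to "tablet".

The transformation: shift every letter 12 places forward in the alphabet (wrapping around).
On "tablet" that produces "fmnxqf".

fmnxqf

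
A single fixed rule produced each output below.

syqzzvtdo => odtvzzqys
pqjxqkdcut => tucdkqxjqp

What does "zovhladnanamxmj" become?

jmxmanandalhvoz

What's happening: reverse the string.
"zovhladnanamxmj" → "jmxmanandalhvoz".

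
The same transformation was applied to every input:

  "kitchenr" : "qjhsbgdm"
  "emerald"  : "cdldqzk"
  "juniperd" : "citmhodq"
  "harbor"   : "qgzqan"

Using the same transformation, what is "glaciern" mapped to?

The pattern: move the last character to the front, then shift every letter 1 place backward in the alphabet (wrapping around).
Applying both steps to "glaciern": "nglacier", then "mfkzbhdq".

mfkzbhdq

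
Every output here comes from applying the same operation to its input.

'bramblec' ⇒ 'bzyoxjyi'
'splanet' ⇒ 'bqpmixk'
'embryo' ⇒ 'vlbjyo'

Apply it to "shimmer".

bopefjj

The pattern: shift every letter 3 places backward in the alphabet (wrapping around), then move the last 2 characters to the front (rotate right by 2).
On "shimmer" that produces "bopefjj".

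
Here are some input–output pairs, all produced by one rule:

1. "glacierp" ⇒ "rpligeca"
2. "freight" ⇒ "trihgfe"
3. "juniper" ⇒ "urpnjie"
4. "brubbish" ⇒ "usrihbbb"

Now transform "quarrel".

urrqlea

What's happening: sort the characters into reverse alphabetical order.
Doing the same to "quarrel": "urrqlea".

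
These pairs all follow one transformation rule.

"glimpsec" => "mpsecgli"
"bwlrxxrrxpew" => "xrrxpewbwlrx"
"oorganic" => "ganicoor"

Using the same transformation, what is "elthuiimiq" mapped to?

uiimiqelth

Each output is the input with this applied: move the last character to the front, then swap the front and back halves of the string.
For "elthuiimiq" the result is "uiimiqelth".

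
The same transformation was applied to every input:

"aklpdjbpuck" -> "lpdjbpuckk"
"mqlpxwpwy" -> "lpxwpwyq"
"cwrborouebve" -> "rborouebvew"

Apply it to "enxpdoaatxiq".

The pattern: delete the first character, then move the first character to the end.
"enxpdoaatxiq" → "xpdoaatxiqn".
(Check on "mqlpxwpwy": → "qlpxwpwy" → "lpxwpwyq" ✓)

xpdoaatxiqn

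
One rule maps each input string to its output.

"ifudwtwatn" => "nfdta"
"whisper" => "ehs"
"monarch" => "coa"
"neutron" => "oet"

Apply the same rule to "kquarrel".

lqar

In each case the input is transformed by: keep every other character starting from the second (positions 2nd, 4th, 6th, ...), then move the last character to the front.
Starting from "kquarrel": after the first operation, "qarl"; after the second, "lqar".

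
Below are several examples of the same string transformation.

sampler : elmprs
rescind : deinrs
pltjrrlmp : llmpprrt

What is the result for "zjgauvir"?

The transformation: sort the characters into alphabetical order, then delete the first character.
On "zjgauvir" that produces "gijruvz".

gijruvz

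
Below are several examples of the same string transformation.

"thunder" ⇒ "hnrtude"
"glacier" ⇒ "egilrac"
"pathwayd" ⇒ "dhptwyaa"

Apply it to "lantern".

lnnrtae

The rule is to sort the characters into alphabetical order, then move the first 2 characters to the end (rotate left by 2).
"lantern" → "aelnnrt" → "lnnrtae".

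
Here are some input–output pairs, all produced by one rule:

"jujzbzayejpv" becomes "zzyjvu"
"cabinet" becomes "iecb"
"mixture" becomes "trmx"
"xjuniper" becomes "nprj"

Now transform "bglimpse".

What's happening: move the first 3 characters to the end (rotate left by 3), then keep every other character starting from the first (positions 1st, 3rd, 5th, ...).
Applying both steps to "bglimpse": "impsebgl", then "ipeg".

ipeg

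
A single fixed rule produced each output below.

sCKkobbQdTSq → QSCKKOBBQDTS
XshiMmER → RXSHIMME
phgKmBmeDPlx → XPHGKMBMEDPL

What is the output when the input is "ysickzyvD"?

DYSICKZYV

The rule is to move the last character to the front, then convert every letter to uppercase.
"ysickzyvD" → "Dysickzyv" → "DYSICKZYV".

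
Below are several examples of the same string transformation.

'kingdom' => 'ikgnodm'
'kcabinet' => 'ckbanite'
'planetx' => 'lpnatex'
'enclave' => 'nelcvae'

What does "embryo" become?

merboy

Rule — swap each adjacent pair of characters (1↔2, 3↔4, ...).
"embryo" → "merboy".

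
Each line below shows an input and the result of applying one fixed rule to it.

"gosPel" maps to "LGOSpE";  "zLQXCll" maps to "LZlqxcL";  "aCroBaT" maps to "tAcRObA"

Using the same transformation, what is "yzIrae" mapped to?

The rule is to flip the case of every letter, then move the last character to the front.
For "yzIrae", step one produces "YZiRAE"; step two turns that into "EYZiRA".

EYZiRA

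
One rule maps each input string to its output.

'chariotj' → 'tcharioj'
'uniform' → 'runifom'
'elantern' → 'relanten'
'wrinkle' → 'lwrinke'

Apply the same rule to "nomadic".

inomadc

The rule is to move the last character to the front, then swap the first and last characters.
Starting from "nomadic": after the first operation, "cnomadi"; after the second, "inomadc".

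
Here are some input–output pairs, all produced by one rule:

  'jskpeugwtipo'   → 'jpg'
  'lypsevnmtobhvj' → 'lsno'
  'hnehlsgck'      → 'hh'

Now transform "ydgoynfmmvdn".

yof

The transformation: keep one character in every 3, starting at position 1 (positions 1st, 4th, 7th, ...), then delete the last character.
On "ydgoynfmmvdn" that produces "yof".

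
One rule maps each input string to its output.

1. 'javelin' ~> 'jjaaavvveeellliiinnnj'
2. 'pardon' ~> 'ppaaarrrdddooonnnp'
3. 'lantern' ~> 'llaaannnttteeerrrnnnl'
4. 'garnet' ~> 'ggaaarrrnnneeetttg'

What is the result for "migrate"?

mmiiigggrrraaattteeem

The pattern: repeat every character 3 times, then move the first character to the end.
"migrate" → "mmmiiigggrrraaattteee" → "mmiiigggrrraaattteeem".
(Check on "javelin": → "jjjaaavvveeellliiinnn" → "jjaaavvveeellliiinnnj" ✓)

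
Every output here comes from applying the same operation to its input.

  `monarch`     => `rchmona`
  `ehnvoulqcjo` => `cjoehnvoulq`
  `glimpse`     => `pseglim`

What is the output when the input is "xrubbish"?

ishxrubb

The pattern: move the last 3 characters to the front (rotate right by 3).
So "xrubbish" becomes "ishxrubb".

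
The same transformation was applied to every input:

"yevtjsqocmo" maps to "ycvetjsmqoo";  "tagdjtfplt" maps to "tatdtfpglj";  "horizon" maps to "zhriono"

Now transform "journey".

yeujrno

The transformation: sort the characters into reverse alphabetical order, then take characters alternately from the front and the back (1st, last, 2nd, 2nd-last, ...).
Starting from "journey": after the first operation, "yuronje"; after the second, "yeujrno".
(Check on "horizon": → "zroonih" → "zhriono" ✓)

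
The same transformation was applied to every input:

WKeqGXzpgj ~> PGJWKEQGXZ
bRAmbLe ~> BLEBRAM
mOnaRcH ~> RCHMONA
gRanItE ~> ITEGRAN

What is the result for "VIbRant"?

ANTVIBR

The rule is to move the last 3 characters to the front (rotate right by 3), then convert every letter to uppercase.
Applying both steps to "VIbRant": "antVIbR", then "ANTVIBR".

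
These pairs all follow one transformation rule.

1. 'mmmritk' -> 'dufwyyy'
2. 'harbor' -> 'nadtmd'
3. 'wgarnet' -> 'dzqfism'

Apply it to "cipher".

Each output is the input with this applied: move the first 3 characters to the end (rotate left by 3), then shift every letter 12 places forward in the alphabet (wrapping around).
Applying that to "cipher" gives "tqdoub".

tqdoub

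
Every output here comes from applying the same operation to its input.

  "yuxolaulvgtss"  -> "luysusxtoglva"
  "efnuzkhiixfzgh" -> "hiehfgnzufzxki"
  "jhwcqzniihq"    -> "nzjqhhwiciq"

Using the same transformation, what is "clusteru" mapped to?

The transformation: take characters alternately from the front and the back (1st, last, 2nd, 2nd-last, ...), then move the last 2 characters to the front (rotate right by 2).
On "clusteru": the first step gives "culruest", and the second then gives "stculrue".
(Check on "jhwcqzniihq": → "jqhhwiciqnz" → "nzjqhhwiciq" ✓)

stculrue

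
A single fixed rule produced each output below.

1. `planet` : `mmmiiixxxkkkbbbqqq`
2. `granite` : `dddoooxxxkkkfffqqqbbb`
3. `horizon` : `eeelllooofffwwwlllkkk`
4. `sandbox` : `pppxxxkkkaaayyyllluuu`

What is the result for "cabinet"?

zzzxxxyyyfffkkkbbbqqq

The pattern: shift every letter 3 places backward in the alphabet (wrapping around), then repeat every character 3 times.
"cabinet" → "zxyfkbq" → "zzzxxxyyyfffkkkbbbqqq".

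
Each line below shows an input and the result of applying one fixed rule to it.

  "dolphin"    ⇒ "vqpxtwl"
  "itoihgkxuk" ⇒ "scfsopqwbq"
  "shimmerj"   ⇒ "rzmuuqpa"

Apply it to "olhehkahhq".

yppispmptw

Each output is the input with this applied: reverse the string, then shift every letter 8 places forward in the alphabet (wrapping around).
Working it through for "olhehkahhq": intermediate "qhhakhehlo", final "yppispmptw".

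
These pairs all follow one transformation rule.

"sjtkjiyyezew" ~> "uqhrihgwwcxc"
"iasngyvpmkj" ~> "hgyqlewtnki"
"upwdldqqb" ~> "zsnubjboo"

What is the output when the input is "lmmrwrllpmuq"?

Rule — shift every letter 2 places backward in the alphabet (wrapping around), then move the last character to the front.
"lmmrwrllpmuq" → "jkkpupjjnkso" → "ojkkpupjjnks".
(Check on "upwdldqqb": → "snubjbooz" → "zsnubjboo" ✓)

ojkkpupjjnks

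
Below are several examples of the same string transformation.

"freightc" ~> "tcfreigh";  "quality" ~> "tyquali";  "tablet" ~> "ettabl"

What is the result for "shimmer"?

ershimm

Rule — move the last 2 characters to the front (rotate right by 2).
"shimmer" → "ershimm".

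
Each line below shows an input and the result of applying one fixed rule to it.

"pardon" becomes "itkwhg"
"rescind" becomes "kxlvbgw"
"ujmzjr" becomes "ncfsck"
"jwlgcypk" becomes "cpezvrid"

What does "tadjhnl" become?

Rule — shift every letter 7 places backward in the alphabet (wrapping around).
Doing the same to "tadjhnl": "mtwcage".

mtwcage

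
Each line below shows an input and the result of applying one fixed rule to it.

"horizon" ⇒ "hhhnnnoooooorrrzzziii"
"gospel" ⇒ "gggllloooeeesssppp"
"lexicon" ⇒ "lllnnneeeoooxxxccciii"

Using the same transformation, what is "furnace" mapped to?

The transformation: take characters alternately from the front and the back (1st, last, 2nd, 2nd-last, ...), then repeat every character 3 times.
Starting from "furnace": after the first operation, "feucran"; after the second, "fffeeeuuucccrrraaannn".

fffeeeuuucccrrraaannn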